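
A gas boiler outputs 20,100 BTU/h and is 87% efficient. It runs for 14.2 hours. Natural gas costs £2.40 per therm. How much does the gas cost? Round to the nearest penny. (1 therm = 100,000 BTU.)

£7.87

Heat delivered = 20,100 BTU/h × 14.2 h = 285,420 BTU
Gas input = 285,420 / 0.87 = 328,069 BTU
= 328,069 / 100,000 = 3.281 therm
Cost = 3.281 × £2.40/therm = £7.87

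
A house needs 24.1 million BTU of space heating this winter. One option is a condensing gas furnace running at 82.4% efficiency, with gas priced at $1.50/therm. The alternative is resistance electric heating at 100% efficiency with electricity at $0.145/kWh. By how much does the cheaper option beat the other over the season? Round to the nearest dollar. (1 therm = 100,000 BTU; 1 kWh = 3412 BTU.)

Heat load = 24.1 × 10⁶ BTU = 24,100,000 BTU
Gas: input = 24,100,000 / 0.824 = 29,247,573 BTU = 292.5 therm → 292.5 × $1.50 = $438.71
Electric: 24,100,000 BTU / 3412 = 7,063 kWh → × $0.145 = $1,024.18
Difference = |$438.71 − $1,024.18| = $585.47 ≈ $585

$585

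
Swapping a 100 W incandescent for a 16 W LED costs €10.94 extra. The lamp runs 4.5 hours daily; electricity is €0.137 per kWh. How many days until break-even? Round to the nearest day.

211 days

Power saved = 100 − 16 = 84 W
Daily energy saved = 84 W × 4.5 h = 378 Wh = 0.378 kWh
Daily savings = 0.378 × €0.137 = €0.0518
Payback = €10.94 / €0.0518 per day = 211.3 days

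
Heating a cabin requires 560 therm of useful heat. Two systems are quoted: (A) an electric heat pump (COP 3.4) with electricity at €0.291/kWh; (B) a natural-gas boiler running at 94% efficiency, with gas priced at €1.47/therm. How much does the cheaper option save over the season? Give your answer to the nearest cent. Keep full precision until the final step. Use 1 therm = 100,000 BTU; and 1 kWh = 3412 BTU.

€528.99

Heat load = 560 therm × 100,000 = 56,000,000 BTU
Gas: input = 56,000,000 / 0.94 = 59,574,468 BTU = 595.7 therm → 595.7 × €1.47 = €875.74
Heat pump: 56,000,000 BTU / 3412 = 16,410 kWh heat; / 3.4 = 4,827 kWh in → × €0.291 = €1,404.73
Difference = |€875.74 − €1,404.73| = €528.99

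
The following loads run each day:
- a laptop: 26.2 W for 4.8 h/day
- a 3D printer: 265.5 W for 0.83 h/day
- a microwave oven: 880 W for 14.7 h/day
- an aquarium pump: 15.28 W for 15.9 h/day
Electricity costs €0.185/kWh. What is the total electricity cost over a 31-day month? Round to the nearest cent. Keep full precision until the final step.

€77.57

laptop: 26.2 W × 4.8 h × 31 d = 3,899 Wh = 3.899 kWh
3D printer: 265.5 W × 0.83 h × 31 d = 6,831 Wh = 6.831 kWh
microwave oven: 880 W × 14.7 h × 31 d = 401,016 Wh = 401 kWh
aquarium pump: 15.28 W × 15.9 h × 31 d = 7,532 Wh = 7.532 kWh
Total energy = 3.899 + 6.831 + 401 + 7.532 = 419.3 kWh
Cost = 419.3 kWh × €0.185 = €77.57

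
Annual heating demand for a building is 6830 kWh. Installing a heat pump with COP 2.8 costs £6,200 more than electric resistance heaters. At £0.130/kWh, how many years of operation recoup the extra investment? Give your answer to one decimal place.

10.9 years

Resistance: 6830 kWh × £0.130 = £887.90/yr
Heat pump: 6830 / 2.8 = 2439 kWh in → × £0.130 = £317.11/yr
Annual savings = £570.79
Payback = £6,200 / £570.79 = 10.9 years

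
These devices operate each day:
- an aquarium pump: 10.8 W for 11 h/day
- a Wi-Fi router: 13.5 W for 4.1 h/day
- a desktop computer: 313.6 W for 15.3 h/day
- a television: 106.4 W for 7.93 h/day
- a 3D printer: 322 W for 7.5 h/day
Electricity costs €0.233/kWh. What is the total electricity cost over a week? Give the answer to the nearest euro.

aquarium pump: 10.8 W × 11 h × 7 d = 832 Wh = 0.8316 kWh
Wi-Fi router: 13.5 W × 4.1 h × 7 d = 387 Wh = 0.3874 kWh
desktop computer: 313.6 W × 15.3 h × 7 d = 33,587 Wh = 33.59 kWh
television: 106.4 W × 7.93 h × 7 d = 5,906 Wh = 5.906 kWh
3D printer: 322 W × 7.5 h × 7 d = 16,905 Wh = 16.91 kWh
Total energy = 0.8316 + 0.3874 + 33.59 + 5.906 + 16.91 = 57.62 kWh
Cost = 57.62 kWh × €0.233 = €13.42 ≈ €13

€13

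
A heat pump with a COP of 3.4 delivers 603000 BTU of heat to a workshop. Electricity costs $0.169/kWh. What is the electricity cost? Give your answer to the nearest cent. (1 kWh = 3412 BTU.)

Heat delivered = 603,000 BTU / 3412 = 176.7 kWh
Electrical input = 176.7 kWh / 3.4 = 51.98 kWh
Cost = 51.98 × $0.169/kWh = $8.78

$8.78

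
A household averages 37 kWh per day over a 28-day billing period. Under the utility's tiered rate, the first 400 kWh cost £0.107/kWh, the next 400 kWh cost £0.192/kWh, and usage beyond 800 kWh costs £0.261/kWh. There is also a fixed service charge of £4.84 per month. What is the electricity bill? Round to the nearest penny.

Usage = 37 kWh/day × 28 days = 1036 kWh
First 400 kWh × £0.107 = £42.80
Next 400 kWh × £0.192 = £76.80
Remaining 236 kWh × £0.261 = £61.60
Energy charge = £181.20; + service £4.84 = £186.04

£186.04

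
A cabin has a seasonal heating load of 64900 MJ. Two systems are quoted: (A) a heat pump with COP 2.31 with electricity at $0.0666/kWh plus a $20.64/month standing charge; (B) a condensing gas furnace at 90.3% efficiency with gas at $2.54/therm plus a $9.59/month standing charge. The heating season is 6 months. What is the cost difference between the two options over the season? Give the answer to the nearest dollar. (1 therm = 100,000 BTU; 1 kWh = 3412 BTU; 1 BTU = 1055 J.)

Heat load = 64900 MJ = 64,900,000,000 J / 1055 = 61,516,588 BTU
Gas: input = 61,516,588 / 0.903 = 68,124,682 BTU = 681.2 therm → 681.2 × $2.54 = $1,730.37; + 6 × $9.59 standing = $1,787.91
Heat pump: 61,516,588 BTU / 3412 = 18,030 kWh heat; / 2.31 = 7,805 kWh in → × $0.0666 = $519.81; + 6 × $20.64 standing = $643.65
Difference = |$1,787.91 − $643.65| = $1,144.26 ≈ $1144

$1144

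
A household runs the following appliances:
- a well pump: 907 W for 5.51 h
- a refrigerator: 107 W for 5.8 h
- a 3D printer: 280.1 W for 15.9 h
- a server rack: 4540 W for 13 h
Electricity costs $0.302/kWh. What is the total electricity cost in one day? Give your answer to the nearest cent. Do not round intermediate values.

well pump: 907 W × 5.51 h = 4,998 Wh = 4.998 kWh
refrigerator: 107 W × 5.8 h = 621 Wh = 0.6206 kWh
3D printer: 280.1 W × 15.9 h = 4,454 Wh = 4.454 kWh
server rack: 4540 W × 13 h = 59,020 Wh = 59.02 kWh
Total energy = 4.998 + 0.6206 + 4.454 + 59.02 = 69.09 kWh
Cost = 69.09 kWh × $0.302 = $20.87

$20.87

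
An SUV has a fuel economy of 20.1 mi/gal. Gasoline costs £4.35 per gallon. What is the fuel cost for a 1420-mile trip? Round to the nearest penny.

£307.31

Fuel = 1420 mi / 20.1 mpg = 70.65 gal
Cost = 70.65 gal × £4.35/gal = £307.31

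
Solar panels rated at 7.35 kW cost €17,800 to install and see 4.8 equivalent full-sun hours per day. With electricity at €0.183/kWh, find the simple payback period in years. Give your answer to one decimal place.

Daily generation = 7.35 kW × 4.8 h = 35.28 kWh
Annual generation = 35.28 × 365 = 12877 kWh
Annual savings = 12877 × €0.183 = €2,356.53
Payback = €17,800 / €2,356.53 = 7.55 years

7.6 years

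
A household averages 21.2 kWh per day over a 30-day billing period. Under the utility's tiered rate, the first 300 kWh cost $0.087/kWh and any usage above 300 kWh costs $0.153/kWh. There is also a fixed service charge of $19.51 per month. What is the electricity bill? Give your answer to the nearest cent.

$97.02

Usage = 21.2 kWh/day × 30 days = 636 kWh
First 300 kWh × $0.087 = $26.10
Remaining 336 kWh × $0.153 = $51.41
Energy charge = $77.51; + service $19.51 = $97.02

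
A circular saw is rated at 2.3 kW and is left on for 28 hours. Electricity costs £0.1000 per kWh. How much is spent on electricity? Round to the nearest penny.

£6.44

Energy = 2300 W × 28 h = 64,400 Wh = 64.4 kWh
Cost = 64.4 kWh × £0.1000/kWh = £6.44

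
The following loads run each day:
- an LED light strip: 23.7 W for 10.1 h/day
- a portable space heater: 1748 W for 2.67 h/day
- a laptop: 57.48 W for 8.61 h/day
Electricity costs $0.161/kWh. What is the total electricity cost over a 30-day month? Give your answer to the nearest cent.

$26.09

LED light strip: 23.7 W × 10.1 h × 30 d = 7,181 Wh = 7.181 kWh
portable space heater: 1748 W × 2.67 h × 30 d = 140,015 Wh = 140 kWh
laptop: 57.48 W × 8.61 h × 30 d = 14,847 Wh = 14.85 kWh
Total energy = 7.181 + 140 + 14.85 = 162 kWh
Cost = 162 kWh × $0.161 = $26.09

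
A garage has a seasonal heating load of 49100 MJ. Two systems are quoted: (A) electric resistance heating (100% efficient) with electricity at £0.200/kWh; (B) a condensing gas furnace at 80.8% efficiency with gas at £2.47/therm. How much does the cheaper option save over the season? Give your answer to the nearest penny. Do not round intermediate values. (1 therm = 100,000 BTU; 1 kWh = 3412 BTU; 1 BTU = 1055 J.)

Heat load = 49100 MJ = 49,100,000,000 J / 1055 = 46,540,284 BTU
Gas: input = 46,540,284 / 0.808 = 57,599,362 BTU = 576 therm → 576 × £2.47 = £1,422.70
Electric: 46,540,284 BTU / 3412 = 13,640 kWh → × £0.200 = £2,728.04
Difference = |£1,422.70 − £2,728.04| = £1,305.33

£1305.33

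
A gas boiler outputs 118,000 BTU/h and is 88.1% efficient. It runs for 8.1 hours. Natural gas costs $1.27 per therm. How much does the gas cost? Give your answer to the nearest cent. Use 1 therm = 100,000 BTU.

Heat delivered = 118,000 BTU/h × 8.1 h = 955,800 BTU
Gas input = 955,800 / 0.881 = 1,084,904 BTU
= 1,084,904 / 100,000 = 10.85 therm
Cost = 10.85 × $1.27/therm = $13.78

$13.78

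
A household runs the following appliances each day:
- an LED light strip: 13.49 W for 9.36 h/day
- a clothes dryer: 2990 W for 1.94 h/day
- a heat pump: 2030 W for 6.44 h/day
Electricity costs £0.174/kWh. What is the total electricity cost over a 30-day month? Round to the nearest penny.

£99.18

LED light strip: 13.49 W × 9.36 h × 30 d = 3,788 Wh = 3.788 kWh
clothes dryer: 2990 W × 1.94 h × 30 d = 174,018 Wh = 174 kWh
heat pump: 2030 W × 6.44 h × 30 d = 392,196 Wh = 392.2 kWh
Total energy = 3.788 + 174 + 392.2 = 570 kWh
Cost = 570 kWh × £0.174 = £99.18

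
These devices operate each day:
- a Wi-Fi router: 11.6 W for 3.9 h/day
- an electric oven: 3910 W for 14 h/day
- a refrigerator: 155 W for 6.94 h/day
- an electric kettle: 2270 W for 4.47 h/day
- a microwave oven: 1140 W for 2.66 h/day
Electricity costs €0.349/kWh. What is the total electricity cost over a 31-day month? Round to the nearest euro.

Wi-Fi router: 11.6 W × 3.9 h × 31 d = 1,402 Wh = 1.402 kWh
electric oven: 3910 W × 14 h × 31 d = 1,696,940 Wh = 1,697 kWh
refrigerator: 155 W × 6.94 h × 31 d = 33,347 Wh = 33.35 kWh
electric kettle: 2270 W × 4.47 h × 31 d = 314,554 Wh = 314.6 kWh
microwave oven: 1140 W × 2.66 h × 31 d = 94,004 Wh = 94 kWh
Total energy = 1.402 + 1,697 + 33.35 + 314.6 + 94 = 2,140 kWh
Cost = 2,140 kWh × €0.349 = €746.95 ≈ €747

€747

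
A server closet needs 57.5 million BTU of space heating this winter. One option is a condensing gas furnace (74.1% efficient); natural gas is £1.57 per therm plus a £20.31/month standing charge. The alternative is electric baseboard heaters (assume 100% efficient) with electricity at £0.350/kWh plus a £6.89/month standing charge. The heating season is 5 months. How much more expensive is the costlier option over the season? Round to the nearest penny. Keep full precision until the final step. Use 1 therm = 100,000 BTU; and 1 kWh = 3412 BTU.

Heat load = 57.5 × 10⁶ BTU = 57,500,000 BTU
Gas: input = 57,500,000 / 0.741 = 77,597,841 BTU = 776 therm → 776 × £1.57 = £1,218.29; + 5 × £20.31 standing = £1,319.84
Electric: 57,500,000 BTU / 3412 = 16,850 kWh → × £0.350 = £5,898.30; + 5 × £6.89 standing = £5,932.75
Difference = |£1,319.84 − £5,932.75| = £4,612.91

£4612.91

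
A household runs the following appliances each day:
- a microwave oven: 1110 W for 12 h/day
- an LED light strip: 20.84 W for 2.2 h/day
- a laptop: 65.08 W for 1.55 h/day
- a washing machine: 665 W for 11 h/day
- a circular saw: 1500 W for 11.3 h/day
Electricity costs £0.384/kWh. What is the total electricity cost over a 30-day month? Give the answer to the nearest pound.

microwave oven: 1110 W × 12 h × 30 d = 399,600 Wh = 399.6 kWh
LED light strip: 20.84 W × 2.2 h × 30 d = 1,375 Wh = 1.375 kWh
laptop: 65.08 W × 1.55 h × 30 d = 3,026 Wh = 3.026 kWh
washing machine: 665 W × 11 h × 30 d = 219,450 Wh = 219.4 kWh
circular saw: 1500 W × 11.3 h × 30 d = 508,500 Wh = 508.5 kWh
Total energy = 399.6 + 1.375 + 3.026 + 219.4 + 508.5 = 1,132 kWh
Cost = 1,132 kWh × £0.384 = £434.67 ≈ £435

£435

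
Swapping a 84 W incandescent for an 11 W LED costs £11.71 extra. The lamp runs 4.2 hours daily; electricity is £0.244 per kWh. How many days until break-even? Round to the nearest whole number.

157 days

Power saved = 84 − 11 = 73 W
Daily energy saved = 73 W × 4.2 h = 306.6 Wh = 0.3066 kWh
Daily savings = 0.3066 × £0.244 = £0.0748
Payback = £11.71 / £0.0748 per day = 156.5 days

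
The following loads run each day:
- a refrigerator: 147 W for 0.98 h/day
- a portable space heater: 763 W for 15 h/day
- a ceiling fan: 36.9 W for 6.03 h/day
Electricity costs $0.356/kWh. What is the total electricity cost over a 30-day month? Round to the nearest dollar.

refrigerator: 147 W × 0.98 h × 30 d = 4,322 Wh = 4.322 kWh
portable space heater: 763 W × 15 h × 30 d = 343,350 Wh = 343.4 kWh
ceiling fan: 36.9 W × 6.03 h × 30 d = 6,675 Wh = 6.675 kWh
Total energy = 4.322 + 343.4 + 6.675 = 354.3 kWh
Cost = 354.3 kWh × $0.356 = $126.15 ≈ $126

$126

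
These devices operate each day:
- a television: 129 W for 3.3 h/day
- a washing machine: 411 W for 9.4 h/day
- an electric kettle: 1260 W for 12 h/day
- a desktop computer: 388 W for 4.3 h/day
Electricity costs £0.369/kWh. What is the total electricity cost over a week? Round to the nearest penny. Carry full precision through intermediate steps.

£54.44

television: 129 W × 3.3 h × 7 d = 2,980 Wh = 2.98 kWh
washing machine: 411 W × 9.4 h × 7 d = 27,044 Wh = 27.04 kWh
electric kettle: 1260 W × 12 h × 7 d = 105,840 Wh = 105.8 kWh
desktop computer: 388 W × 4.3 h × 7 d = 11,679 Wh = 11.68 kWh
Total energy = 2.98 + 27.04 + 105.8 + 11.68 = 147.5 kWh
Cost = 147.5 kWh × £0.369 = £54.44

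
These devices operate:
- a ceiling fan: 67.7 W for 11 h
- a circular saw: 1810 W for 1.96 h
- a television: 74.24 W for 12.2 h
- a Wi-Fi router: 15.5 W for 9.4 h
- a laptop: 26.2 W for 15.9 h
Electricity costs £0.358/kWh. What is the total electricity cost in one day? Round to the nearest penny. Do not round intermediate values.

£2.06

ceiling fan: 67.7 W × 11 h = 745 Wh = 0.7447 kWh
circular saw: 1810 W × 1.96 h = 3,548 Wh = 3.548 kWh
television: 74.24 W × 12.2 h = 906 Wh = 0.9057 kWh
Wi-Fi router: 15.5 W × 9.4 h = 146 Wh = 0.1457 kWh
laptop: 26.2 W × 15.9 h = 417 Wh = 0.4166 kWh
Total energy = 0.7447 + 3.548 + 0.9057 + 0.1457 + 0.4166 = 5.76 kWh
Cost = 5.76 kWh × £0.358 = £2.06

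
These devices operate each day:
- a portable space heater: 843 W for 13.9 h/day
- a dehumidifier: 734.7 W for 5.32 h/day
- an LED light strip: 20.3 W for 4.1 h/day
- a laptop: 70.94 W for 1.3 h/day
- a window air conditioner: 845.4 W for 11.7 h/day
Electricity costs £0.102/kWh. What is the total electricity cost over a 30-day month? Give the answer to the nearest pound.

portable space heater: 843 W × 13.9 h × 30 d = 351,531 Wh = 351.5 kWh
dehumidifier: 734.7 W × 5.32 h × 30 d = 117,258 Wh = 117.3 kWh
LED light strip: 20.3 W × 4.1 h × 30 d = 2,497 Wh = 2.497 kWh
laptop: 70.94 W × 1.3 h × 30 d = 2,767 Wh = 2.767 kWh
window air conditioner: 845.4 W × 11.7 h × 30 d = 296,735 Wh = 296.7 kWh
Total energy = 351.5 + 117.3 + 2.497 + 2.767 + 296.7 = 770.8 kWh
Cost = 770.8 kWh × £0.102 = £78.62 ≈ £79

£79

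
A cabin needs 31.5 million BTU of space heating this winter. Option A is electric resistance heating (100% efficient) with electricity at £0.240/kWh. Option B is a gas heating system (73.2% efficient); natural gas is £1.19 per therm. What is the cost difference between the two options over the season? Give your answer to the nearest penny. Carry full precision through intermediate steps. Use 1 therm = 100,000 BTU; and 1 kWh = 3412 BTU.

£1703.62

Heat load = 31.5 × 10⁶ BTU = 31,500,000 BTU
Gas: input = 31,500,000 / 0.732 = 43,032,787 BTU = 430.3 therm → 430.3 × £1.19 = £512.09
Electric: 31,500,000 BTU / 3412 = 9,232 kWh → × £0.240 = £2,215.71
Difference = |£512.09 − £2,215.71| = £1,703.62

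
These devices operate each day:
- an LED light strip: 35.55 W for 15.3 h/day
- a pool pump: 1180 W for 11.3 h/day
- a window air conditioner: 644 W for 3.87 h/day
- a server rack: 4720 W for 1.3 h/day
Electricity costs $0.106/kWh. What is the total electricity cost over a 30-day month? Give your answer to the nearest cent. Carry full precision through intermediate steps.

LED light strip: 35.55 W × 15.3 h × 30 d = 16,317 Wh = 16.32 kWh
pool pump: 1180 W × 11.3 h × 30 d = 400,020 Wh = 400 kWh
window air conditioner: 644 W × 3.87 h × 30 d = 74,768 Wh = 74.77 kWh
server rack: 4720 W × 1.3 h × 30 d = 184,080 Wh = 184.1 kWh
Total energy = 16.32 + 400 + 74.77 + 184.1 = 675.2 kWh
Cost = 675.2 kWh × $0.106 = $71.57

$71.57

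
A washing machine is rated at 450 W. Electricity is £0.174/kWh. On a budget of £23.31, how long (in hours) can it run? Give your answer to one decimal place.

297.7 h

Energy budget = £23.31 / £0.174 per kWh = 134 kWh = 133,966 Wh
Runtime = 133,966 Wh / 450 W = 297.7 h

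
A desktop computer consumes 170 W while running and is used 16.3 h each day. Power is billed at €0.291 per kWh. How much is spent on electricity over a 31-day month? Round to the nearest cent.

Energy = 170 W × 16.3 h/day × 31 days = 85,901 Wh = 85.9 kWh
Cost = 85.9 kWh × €0.291/kWh = €25.00

€25.00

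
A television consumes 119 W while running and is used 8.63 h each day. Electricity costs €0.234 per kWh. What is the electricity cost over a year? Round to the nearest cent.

€87.71

Energy = 119 W × 8.63 h/day × 365 days = 374,844 Wh = 374.8 kWh
Cost = 374.8 kWh × €0.234/kWh = €87.71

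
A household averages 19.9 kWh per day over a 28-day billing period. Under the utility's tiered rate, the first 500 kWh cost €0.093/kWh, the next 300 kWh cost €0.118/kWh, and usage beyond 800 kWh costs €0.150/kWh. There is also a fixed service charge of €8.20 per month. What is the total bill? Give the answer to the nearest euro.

Usage = 19.9 kWh/day × 28 days = 557.2 kWh
First 500 kWh × €0.093 = €46.50
Next 57.2 kWh × €0.118 = €6.75
Remaining tier: 0 kWh (not reached)
Energy charge = €53.25; + service €8.20 = €61.45 ≈ €61

€61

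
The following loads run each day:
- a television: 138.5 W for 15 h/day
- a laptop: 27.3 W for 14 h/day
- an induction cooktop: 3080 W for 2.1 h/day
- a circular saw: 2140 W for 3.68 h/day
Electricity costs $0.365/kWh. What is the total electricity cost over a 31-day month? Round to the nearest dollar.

television: 138.5 W × 15 h × 31 d = 64,402 Wh = 64.4 kWh
laptop: 27.3 W × 14 h × 31 d = 11,848 Wh = 11.85 kWh
induction cooktop: 3080 W × 2.1 h × 31 d = 200,508 Wh = 200.5 kWh
circular saw: 2140 W × 3.68 h × 31 d = 244,131 Wh = 244.1 kWh
Total energy = 64.4 + 11.85 + 200.5 + 244.1 = 520.9 kWh
Cost = 520.9 kWh × $0.365 = $190.12 ≈ $190

$190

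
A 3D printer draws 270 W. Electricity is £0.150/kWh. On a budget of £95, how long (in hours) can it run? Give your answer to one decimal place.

2345.7 h

Energy budget = £95 / £0.150 per kWh = 633.3 kWh = 633,333 Wh
Runtime = 633,333 Wh / 270 W = 2,346 h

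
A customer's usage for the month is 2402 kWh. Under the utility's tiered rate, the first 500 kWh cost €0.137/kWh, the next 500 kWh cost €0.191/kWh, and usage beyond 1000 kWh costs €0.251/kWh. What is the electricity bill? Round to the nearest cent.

First 500 kWh × €0.137 = €68.50
Next 500 kWh × €0.191 = €95.50
Remaining 1402 kWh × €0.251 = €351.90
Total = €515.90

€515.90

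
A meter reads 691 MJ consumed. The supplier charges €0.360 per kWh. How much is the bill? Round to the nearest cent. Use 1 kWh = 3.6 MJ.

€69.10

691 MJ × (0.27778 kWh/MJ) = 191.9 kWh
Cost = 191.9 kWh × €0.360/kWh = €69.10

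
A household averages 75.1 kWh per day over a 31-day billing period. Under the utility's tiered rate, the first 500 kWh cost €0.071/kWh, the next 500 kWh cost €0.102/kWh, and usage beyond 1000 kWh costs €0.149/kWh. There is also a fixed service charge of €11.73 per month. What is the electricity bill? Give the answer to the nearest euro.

€296

Usage = 75.1 kWh/day × 31 days = 2328.1 kWh
First 500 kWh × €0.071 = €35.50
Next 500 kWh × €0.102 = €51.00
Remaining 1328.1 kWh × €0.149 = €197.89
Energy charge = €284.39; + service €11.73 = €296.12 ≈ €296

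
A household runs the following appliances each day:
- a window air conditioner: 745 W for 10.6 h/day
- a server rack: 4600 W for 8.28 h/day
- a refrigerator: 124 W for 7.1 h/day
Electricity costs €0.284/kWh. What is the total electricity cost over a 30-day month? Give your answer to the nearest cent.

window air conditioner: 745 W × 10.6 h × 30 d = 236,910 Wh = 236.9 kWh
server rack: 4600 W × 8.28 h × 30 d = 1,142,640 Wh = 1,143 kWh
refrigerator: 124 W × 7.1 h × 30 d = 26,412 Wh = 26.41 kWh
Total energy = 236.9 + 1,143 + 26.41 = 1,406 kWh
Cost = 1,406 kWh × €0.284 = €399.29

€399.29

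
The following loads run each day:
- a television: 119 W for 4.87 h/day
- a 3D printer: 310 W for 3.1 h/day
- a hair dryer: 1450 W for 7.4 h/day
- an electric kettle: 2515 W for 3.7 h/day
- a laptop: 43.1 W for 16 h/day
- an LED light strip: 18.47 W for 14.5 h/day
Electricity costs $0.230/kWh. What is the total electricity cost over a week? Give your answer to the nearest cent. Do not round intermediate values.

television: 119 W × 4.87 h × 7 d = 4,057 Wh = 4.057 kWh
3D printer: 310 W × 3.1 h × 7 d = 6,727 Wh = 6.727 kWh
hair dryer: 1450 W × 7.4 h × 7 d = 75,110 Wh = 75.11 kWh
electric kettle: 2515 W × 3.7 h × 7 d = 65,138 Wh = 65.14 kWh
laptop: 43.1 W × 16 h × 7 d = 4,827 Wh = 4.827 kWh
LED light strip: 18.47 W × 14.5 h × 7 d = 1,875 Wh = 1.875 kWh
Total energy = 4.057 + 6.727 + 75.11 + 65.14 + 4.827 + 1.875 = 157.7 kWh
Cost = 157.7 kWh × $0.230 = $36.28

$36.28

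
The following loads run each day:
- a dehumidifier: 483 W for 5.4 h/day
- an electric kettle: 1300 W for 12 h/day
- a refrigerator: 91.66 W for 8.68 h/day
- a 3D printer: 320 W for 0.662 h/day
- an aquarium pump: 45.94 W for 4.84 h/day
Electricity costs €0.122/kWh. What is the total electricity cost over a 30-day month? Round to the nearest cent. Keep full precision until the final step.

dehumidifier: 483 W × 5.4 h × 30 d = 78,246 Wh = 78.25 kWh
electric kettle: 1300 W × 12 h × 30 d = 468,000 Wh = 468 kWh
refrigerator: 91.66 W × 8.68 h × 30 d = 23,868 Wh = 23.87 kWh
3D printer: 320 W × 0.662 h × 30 d = 6,355 Wh = 6.355 kWh
aquarium pump: 45.94 W × 4.84 h × 30 d = 6,670 Wh = 6.67 kWh
Total energy = 78.25 + 468 + 23.87 + 6.355 + 6.67 = 583.1 kWh
Cost = 583.1 kWh × €0.122 = €71.14

€71.14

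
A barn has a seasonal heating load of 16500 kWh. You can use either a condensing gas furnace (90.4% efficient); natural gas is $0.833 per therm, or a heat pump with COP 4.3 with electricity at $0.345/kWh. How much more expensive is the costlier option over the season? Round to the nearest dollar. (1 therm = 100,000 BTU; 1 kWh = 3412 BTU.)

Heat load = 16500 kWh × 3412 = 56,298,000 BTU
Gas: input = 56,298,000 / 0.904 = 62,276,549 BTU = 622.8 therm → 622.8 × $0.833 = $518.76
Heat pump: 56,298,000 BTU / 3412 = 16,500 kWh heat; / 4.3 = 3,837 kWh in → × $0.345 = $1,323.84
Difference = |$518.76 − $1,323.84| = $805.07 ≈ $805

$805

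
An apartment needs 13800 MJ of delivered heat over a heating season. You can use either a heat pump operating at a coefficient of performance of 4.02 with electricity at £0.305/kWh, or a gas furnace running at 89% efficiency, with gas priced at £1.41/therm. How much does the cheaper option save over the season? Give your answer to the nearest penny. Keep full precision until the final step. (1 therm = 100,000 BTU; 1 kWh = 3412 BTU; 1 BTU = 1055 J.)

£83.63

Heat load = 13800 MJ = 13,800,000,000 J / 1055 = 13,080,569 BTU
Gas: input = 13,080,569 / 0.89 = 14,697,268 BTU = 147 therm → 147 × £1.41 = £207.23
Heat pump: 13,080,569 BTU / 3412 = 3,834 kWh heat; / 4.02 = 953.7 kWh in → × £0.305 = £290.86
Difference = |£207.23 − £290.86| = £83.63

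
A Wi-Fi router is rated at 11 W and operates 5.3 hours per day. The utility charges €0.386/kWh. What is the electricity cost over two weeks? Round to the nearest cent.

€0.32

Energy = 11 W × 5.3 h/day × 14 days = 816 Wh = 0.8162 kWh
Cost = 0.8162 kWh × €0.386/kWh = €0.32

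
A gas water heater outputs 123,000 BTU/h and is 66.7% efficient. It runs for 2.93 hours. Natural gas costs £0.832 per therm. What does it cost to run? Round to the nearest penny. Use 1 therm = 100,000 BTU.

Heat delivered = 123,000 BTU/h × 2.93 h = 360,390 BTU
Gas input = 360,390 / 0.667 = 540,315 BTU
= 540,315 / 100,000 = 5.403 therm
Cost = 5.403 × £0.832/therm = £4.50

£4.50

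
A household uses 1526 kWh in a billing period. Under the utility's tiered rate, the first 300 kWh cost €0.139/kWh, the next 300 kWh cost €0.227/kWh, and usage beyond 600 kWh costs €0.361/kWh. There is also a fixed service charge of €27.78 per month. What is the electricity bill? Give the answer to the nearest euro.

First 300 kWh × €0.139 = €41.70
Next 300 kWh × €0.227 = €68.10
Remaining 926 kWh × €0.361 = €334.29
Energy charge = €444.09; + service €27.78 = €471.87 ≈ €472

€472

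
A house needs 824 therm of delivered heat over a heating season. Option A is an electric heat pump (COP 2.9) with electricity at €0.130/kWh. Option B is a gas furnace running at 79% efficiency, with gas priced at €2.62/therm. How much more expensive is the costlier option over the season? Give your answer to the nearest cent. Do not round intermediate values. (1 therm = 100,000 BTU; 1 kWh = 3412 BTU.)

Heat load = 824 therm × 100,000 = 82,400,000 BTU
Gas: input = 82,400,000 / 0.79 = 104,303,797 BTU = 1,043 therm → 1,043 × €2.62 = €2,732.76
Heat pump: 82,400,000 BTU / 3412 = 24,150 kWh heat; / 2.9 = 8,328 kWh in → × €0.130 = €1,082.59
Difference = |€2,732.76 − €1,082.59| = €1,650.17

€1650.17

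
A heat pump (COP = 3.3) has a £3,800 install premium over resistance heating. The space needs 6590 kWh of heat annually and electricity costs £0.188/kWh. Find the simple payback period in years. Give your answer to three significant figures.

4.40 years

Resistance: 6590 kWh × £0.188 = £1,238.92/yr
Heat pump: 6590 / 3.3 = 1997 kWh in → × £0.188 = £375.43/yr
Annual savings = £863.49
Payback = £3,800 / £863.49 = 4.4 years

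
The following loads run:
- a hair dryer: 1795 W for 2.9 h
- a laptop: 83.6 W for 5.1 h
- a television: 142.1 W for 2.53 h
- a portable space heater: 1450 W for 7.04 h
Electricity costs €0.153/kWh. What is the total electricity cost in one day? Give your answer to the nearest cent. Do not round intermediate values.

€2.48

hair dryer: 1795 W × 2.9 h = 5,206 Wh = 5.205 kWh
laptop: 83.6 W × 5.1 h = 426 Wh = 0.4264 kWh
television: 142.1 W × 2.53 h = 360 Wh = 0.3595 kWh
portable space heater: 1450 W × 7.04 h = 10,208 Wh = 10.21 kWh
Total energy = 5.205 + 0.4264 + 0.3595 + 10.21 = 16.2 kWh
Cost = 16.2 kWh × €0.153 = €2.48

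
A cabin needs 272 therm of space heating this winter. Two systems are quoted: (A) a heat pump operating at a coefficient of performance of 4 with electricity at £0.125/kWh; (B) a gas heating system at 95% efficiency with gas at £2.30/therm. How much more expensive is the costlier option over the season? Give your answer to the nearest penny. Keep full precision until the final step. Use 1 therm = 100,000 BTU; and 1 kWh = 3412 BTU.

£409.41

Heat load = 272 therm × 100,000 = 27,200,000 BTU
Gas: input = 27,200,000 / 0.95 = 28,631,579 BTU = 286.3 therm → 286.3 × £2.30 = £658.53
Heat pump: 27,200,000 BTU / 3412 = 7,972 kWh heat; / 4 = 1,993 kWh in → × £0.125 = £249.12
Difference = |£658.53 − £249.12| = £409.41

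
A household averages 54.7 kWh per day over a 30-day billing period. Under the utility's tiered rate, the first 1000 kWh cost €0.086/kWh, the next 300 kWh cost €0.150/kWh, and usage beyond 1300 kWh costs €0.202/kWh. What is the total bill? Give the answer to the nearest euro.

€200

Usage = 54.7 kWh/day × 30 days = 1641 kWh
First 1000 kWh × €0.086 = €86.00
Next 300 kWh × €0.150 = €45.00
Remaining 341 kWh × €0.202 = €68.88
Total = €199.88 ≈ €200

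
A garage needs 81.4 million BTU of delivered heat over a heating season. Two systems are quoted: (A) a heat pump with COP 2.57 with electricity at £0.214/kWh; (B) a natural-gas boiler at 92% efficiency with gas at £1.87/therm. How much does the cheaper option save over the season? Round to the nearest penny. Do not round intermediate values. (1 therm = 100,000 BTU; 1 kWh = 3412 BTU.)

Heat load = 81.4 × 10⁶ BTU = 81,400,000 BTU
Gas: input = 81,400,000 / 0.92 = 88,478,261 BTU = 884.8 therm → 884.8 × £1.87 = £1,654.54
Heat pump: 81,400,000 BTU / 3412 = 23,860 kWh heat; / 2.57 = 9,283 kWh in → × £0.214 = £1,986.53
Difference = |£1,654.54 − £1,986.53| = £331.99

£331.99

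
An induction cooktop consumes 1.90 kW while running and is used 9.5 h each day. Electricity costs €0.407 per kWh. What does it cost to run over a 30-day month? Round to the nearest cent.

Energy = 1900 W × 9.5 h/day × 30 days = 541,500 Wh = 541.5 kWh
Cost = 541.5 kWh × €0.407/kWh = €220.39

€220.39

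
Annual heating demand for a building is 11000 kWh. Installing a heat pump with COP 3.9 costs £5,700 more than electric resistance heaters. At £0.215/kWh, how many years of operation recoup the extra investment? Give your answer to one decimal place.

3.2 years

Resistance: 11000 kWh × £0.215 = £2,365.00/yr
Heat pump: 11000 / 3.9 = 2821 kWh in → × £0.215 = £606.41/yr
Annual savings = £1,758.59
Payback = £5,700 / £1,758.59 = 3.24 years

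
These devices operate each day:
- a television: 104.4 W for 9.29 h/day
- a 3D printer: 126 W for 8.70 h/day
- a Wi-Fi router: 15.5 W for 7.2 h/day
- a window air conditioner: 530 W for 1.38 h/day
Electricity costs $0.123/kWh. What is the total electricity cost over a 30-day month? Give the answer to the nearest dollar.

television: 104.4 W × 9.29 h × 30 d = 29,096 Wh = 29.1 kWh
3D printer: 126 W × 8.70 h × 30 d = 32,886 Wh = 32.89 kWh
Wi-Fi router: 15.5 W × 7.2 h × 30 d = 3,348 Wh = 3.348 kWh
window air conditioner: 530 W × 1.38 h × 30 d = 21,942 Wh = 21.94 kWh
Total energy = 29.1 + 32.89 + 3.348 + 21.94 = 87.27 kWh
Cost = 87.27 kWh × $0.123 = $10.73 ≈ $11

$11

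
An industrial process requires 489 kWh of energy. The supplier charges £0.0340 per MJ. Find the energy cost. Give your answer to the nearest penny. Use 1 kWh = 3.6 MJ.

489 kWh × (3.6 MJ/kWh) = 1,760 MJ
Cost = 1,760 MJ × £0.0340/MJ = £59.85

£59.85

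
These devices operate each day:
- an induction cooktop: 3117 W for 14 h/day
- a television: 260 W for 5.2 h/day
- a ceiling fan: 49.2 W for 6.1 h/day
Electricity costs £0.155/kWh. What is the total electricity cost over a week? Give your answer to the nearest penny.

induction cooktop: 3117 W × 14 h × 7 d = 305,466 Wh = 305.5 kWh
television: 260 W × 5.2 h × 7 d = 9,464 Wh = 9.464 kWh
ceiling fan: 49.2 W × 6.1 h × 7 d = 2,101 Wh = 2.101 kWh
Total energy = 305.5 + 9.464 + 2.101 = 317 kWh
Cost = 317 kWh × £0.155 = £49.14

£49.14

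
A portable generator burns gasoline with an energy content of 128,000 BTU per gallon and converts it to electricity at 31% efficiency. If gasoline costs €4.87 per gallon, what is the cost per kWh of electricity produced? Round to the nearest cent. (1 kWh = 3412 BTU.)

Electrical output per gallon = 128,000 BTU × 0.31 / 3412 BTU/kWh = 11.63 kWh
Cost per kWh = €4.87 / 11.63 kWh = €0.419

€0.42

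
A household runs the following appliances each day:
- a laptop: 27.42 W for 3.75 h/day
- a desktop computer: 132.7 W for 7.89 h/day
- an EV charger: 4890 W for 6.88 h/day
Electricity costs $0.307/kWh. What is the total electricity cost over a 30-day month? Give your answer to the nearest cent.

laptop: 27.42 W × 3.75 h × 30 d = 3,085 Wh = 3.085 kWh
desktop computer: 132.7 W × 7.89 h × 30 d = 31,410 Wh = 31.41 kWh
EV charger: 4890 W × 6.88 h × 30 d = 1,009,296 Wh = 1,009 kWh
Total energy = 3.085 + 31.41 + 1,009 = 1,044 kWh
Cost = 1,044 kWh × $0.307 = $320.44

$320.44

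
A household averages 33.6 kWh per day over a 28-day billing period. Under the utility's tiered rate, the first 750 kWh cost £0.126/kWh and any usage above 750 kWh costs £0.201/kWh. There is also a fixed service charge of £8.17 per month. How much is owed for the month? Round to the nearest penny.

£141.02

Usage = 33.6 kWh/day × 28 days = 940.8 kWh
First 750 kWh × £0.126 = £94.50
Remaining 190.8 kWh × £0.201 = £38.35
Energy charge = £132.85; + service £8.17 = £141.02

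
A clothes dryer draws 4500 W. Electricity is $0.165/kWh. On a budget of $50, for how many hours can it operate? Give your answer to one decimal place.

67.3 h

Energy budget = $50 / $0.165 per kWh = 303 kWh = 303,030 Wh
Runtime = 303,030 Wh / 4500 W = 67.34 h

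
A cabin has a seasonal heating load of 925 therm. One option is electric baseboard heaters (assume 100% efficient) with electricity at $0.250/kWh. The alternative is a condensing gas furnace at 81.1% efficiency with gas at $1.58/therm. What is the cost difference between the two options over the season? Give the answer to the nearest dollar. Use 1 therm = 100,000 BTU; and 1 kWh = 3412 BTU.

$4975

Heat load = 925 therm × 100,000 = 92,500,000 BTU
Gas: input = 92,500,000 / 0.811 = 114,056,720 BTU = 1,141 therm → 1,141 × $1.58 = $1,802.10
Electric: 92,500,000 BTU / 3412 = 27,110 kWh → × $0.250 = $6,777.55
Difference = |$1,802.10 − $6,777.55| = $4,975.45 ≈ $4975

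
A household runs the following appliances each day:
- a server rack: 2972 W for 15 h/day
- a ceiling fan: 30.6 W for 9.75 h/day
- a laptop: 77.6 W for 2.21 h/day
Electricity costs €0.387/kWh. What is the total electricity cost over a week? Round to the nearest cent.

server rack: 2972 W × 15 h × 7 d = 312,060 Wh = 312.1 kWh
ceiling fan: 30.6 W × 9.75 h × 7 d = 2,088 Wh = 2.088 kWh
laptop: 77.6 W × 2.21 h × 7 d = 1,200 Wh = 1.2 kWh
Total energy = 312.1 + 2.088 + 1.2 = 315.3 kWh
Cost = 315.3 kWh × €0.387 = €122.04

€122.04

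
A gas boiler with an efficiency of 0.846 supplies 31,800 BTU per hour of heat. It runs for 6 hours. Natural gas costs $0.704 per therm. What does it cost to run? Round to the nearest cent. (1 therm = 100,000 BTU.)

Heat delivered = 31,800 BTU/h × 6 h = 190,800 BTU
Gas input = 190,800 / 0.846 = 225,532 BTU
= 225,532 / 100,000 = 2.255 therm
Cost = 2.255 × $0.704/therm = $1.59

$1.59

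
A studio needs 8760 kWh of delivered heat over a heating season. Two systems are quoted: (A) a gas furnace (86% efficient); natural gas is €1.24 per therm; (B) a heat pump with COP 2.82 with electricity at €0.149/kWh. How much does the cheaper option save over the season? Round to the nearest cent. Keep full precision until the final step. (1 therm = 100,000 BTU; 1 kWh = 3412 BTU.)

Heat load = 8760 kWh × 3412 = 29,889,120 BTU
Gas: input = 29,889,120 / 0.860 = 34,754,791 BTU = 347.5 therm → 347.5 × €1.24 = €430.96
Heat pump: 29,889,120 BTU / 3412 = 8,760 kWh heat; / 2.82 = 3,106 kWh in → × €0.149 = €462.85
Difference = |€430.96 − €462.85| = €31.89

€31.89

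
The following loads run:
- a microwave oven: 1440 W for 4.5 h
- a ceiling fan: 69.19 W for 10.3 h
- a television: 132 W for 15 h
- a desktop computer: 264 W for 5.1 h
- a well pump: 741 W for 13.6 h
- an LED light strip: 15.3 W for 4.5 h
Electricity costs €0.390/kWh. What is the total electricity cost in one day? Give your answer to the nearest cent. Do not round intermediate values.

microwave oven: 1440 W × 4.5 h = 6,480 Wh = 6.48 kWh
ceiling fan: 69.19 W × 10.3 h = 713 Wh = 0.7127 kWh
television: 132 W × 15 h = 1,980 Wh = 1.98 kWh
desktop computer: 264 W × 5.1 h = 1,346 Wh = 1.346 kWh
well pump: 741 W × 13.6 h = 10,078 Wh = 10.08 kWh
LED light strip: 15.3 W × 4.5 h = 69 Wh = 0.06885 kWh
Total energy = 6.48 + 0.7127 + 1.98 + 1.346 + 10.08 + 0.06885 = 20.67 kWh
Cost = 20.67 kWh × €0.390 = €8.06

€8.06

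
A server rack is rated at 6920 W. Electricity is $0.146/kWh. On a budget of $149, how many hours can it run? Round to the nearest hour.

Energy budget = $149 / $0.146 per kWh = 1,021 kWh = 1,020,548 Wh
Runtime = 1,020,548 Wh / 6920 W = 147.5 h

147 h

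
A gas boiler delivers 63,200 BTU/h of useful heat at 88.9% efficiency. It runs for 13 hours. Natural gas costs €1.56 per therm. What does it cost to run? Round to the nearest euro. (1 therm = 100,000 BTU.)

€14

Heat delivered = 63,200 BTU/h × 13 h = 821,600 BTU
Gas input = 821,600 / 0.889 = 924,184 BTU
= 924,184 / 100,000 = 9.242 therm
Cost = 9.242 × €1.56/therm = €14.42 ≈ €14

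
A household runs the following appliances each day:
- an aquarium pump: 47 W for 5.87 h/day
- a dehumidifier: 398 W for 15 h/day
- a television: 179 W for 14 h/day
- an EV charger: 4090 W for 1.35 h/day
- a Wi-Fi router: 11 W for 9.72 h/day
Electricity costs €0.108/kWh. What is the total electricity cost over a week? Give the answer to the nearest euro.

aquarium pump: 47 W × 5.87 h × 7 d = 1,931 Wh = 1.931 kWh
dehumidifier: 398 W × 15 h × 7 d = 41,790 Wh = 41.79 kWh
television: 179 W × 14 h × 7 d = 17,542 Wh = 17.54 kWh
EV charger: 4090 W × 1.35 h × 7 d = 38,650 Wh = 38.65 kWh
Wi-Fi router: 11 W × 9.72 h × 7 d = 748 Wh = 0.7484 kWh
Total energy = 1.931 + 41.79 + 17.54 + 38.65 + 0.7484 = 100.7 kWh
Cost = 100.7 kWh × €0.108 = €10.87 ≈ €11

€11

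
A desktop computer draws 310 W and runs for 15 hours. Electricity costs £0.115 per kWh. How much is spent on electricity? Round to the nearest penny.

Energy = 310 W × 15 h = 4,650 Wh = 4.65 kWh
Cost = 4.65 kWh × £0.115/kWh = £0.53

£0.53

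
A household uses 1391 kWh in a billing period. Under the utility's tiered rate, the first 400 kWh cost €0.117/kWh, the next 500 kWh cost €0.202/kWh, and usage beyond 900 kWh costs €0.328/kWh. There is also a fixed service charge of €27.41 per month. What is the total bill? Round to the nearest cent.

First 400 kWh × €0.117 = €46.80
Next 500 kWh × €0.202 = €101.00
Remaining 491 kWh × €0.328 = €161.05
Energy charge = €308.85; + service €27.41 = €336.26

€336.26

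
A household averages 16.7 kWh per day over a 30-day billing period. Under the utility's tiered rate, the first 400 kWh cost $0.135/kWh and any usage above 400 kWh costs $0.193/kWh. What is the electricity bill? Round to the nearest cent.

Usage = 16.7 kWh/day × 30 days = 501 kWh
First 400 kWh × $0.135 = $54.00
Remaining 101 kWh × $0.193 = $19.49
Total = $73.49

$73.49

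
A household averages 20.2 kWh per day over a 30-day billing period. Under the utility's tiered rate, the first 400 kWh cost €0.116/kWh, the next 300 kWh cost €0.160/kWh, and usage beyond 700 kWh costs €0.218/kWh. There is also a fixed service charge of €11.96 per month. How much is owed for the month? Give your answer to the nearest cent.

€91.32

Usage = 20.2 kWh/day × 30 days = 606 kWh
First 400 kWh × €0.116 = €46.40
Next 206 kWh × €0.160 = €32.96
Remaining tier: 0 kWh (not reached)
Energy charge = €79.36; + service €11.96 = €91.32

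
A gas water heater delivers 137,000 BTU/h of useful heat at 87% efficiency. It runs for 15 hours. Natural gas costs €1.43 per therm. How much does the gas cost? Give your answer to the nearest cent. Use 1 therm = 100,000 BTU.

€33.78

Heat delivered = 137,000 BTU/h × 15 h = 2,055,000 BTU
Gas input = 2,055,000 / 0.87 = 2,362,069 BTU
= 2,362,069 / 100,000 = 23.62 therm
Cost = 23.62 × €1.43/therm = €33.78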